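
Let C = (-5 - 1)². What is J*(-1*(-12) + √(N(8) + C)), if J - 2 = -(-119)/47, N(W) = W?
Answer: 2556/47 + 426*√11/47 ≈ 84.444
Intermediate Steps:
C = 36 (C = (-6)² = 36)
J = 213/47 (J = 2 - (-119)/47 = 2 - 1*(-119/47) = 2 + 119/47 = 213/47 ≈ 4.5319)
J*(-1*(-12) + √(N(8) + C)) = 213*(-1*(-12) + √(8 + 36))/47 = 213*(12 + √44)/47 = 213*(12 + 2*√11)/47 = 2556/47 + 426*√11/47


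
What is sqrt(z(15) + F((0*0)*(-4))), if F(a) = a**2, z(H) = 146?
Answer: sqrt(146) ≈ 12.083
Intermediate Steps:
sqrt(z(15) + F((0*0)*(-4))) = sqrt(146 + ((0*0)*(-4))**2) = sqrt(146 + (0*(-4))**2) = sqrt(146 + 0**2) = sqrt(146 + 0) = sqrt(146)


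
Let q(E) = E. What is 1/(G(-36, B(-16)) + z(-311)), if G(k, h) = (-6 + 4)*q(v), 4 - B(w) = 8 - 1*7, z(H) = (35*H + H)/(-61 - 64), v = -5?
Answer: 125/12446 ≈ 0.010043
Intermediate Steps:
z(H) = -36*H/125 (z(H) = (36*H)/(-125) = (36*H)*(-1/125) = -36*H/125)
B(w) = 3 (B(w) = 4 - (8 - 1*7) = 4 - (8 - 7) = 4 - 1*1 = 4 - 1 = 3)
G(k, h) = 10 (G(k, h) = (-6 + 4)*(-5) = -2*(-5) = 10)
1/(G(-36, B(-16)) + z(-311)) = 1/(10 - 36/125*(-311)) = 1/(10 + 11196/125) = 1/(12446/125) = 125/12446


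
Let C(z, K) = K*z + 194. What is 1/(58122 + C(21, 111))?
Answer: 1/60647 ≈ 1.6489e-5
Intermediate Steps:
C(z, K) = 194 + K*z
1/(58122 + C(21, 111)) = 1/(58122 + (194 + 111*21)) = 1/(58122 + (194 + 2331)) = 1/(58122 + 2525) = 1/60647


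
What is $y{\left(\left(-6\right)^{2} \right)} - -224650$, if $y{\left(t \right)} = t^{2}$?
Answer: $225946$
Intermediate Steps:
$y{\left(\left(-6\right)^{2} \right)} - -224650 = \left(\left(-6\right)^{2}\right)^{2} - -224650 = 36^{2} + 224650 = 1296 + 224650 = 225946$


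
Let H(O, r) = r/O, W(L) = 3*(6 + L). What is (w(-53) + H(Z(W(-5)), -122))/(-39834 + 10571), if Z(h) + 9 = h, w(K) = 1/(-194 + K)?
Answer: -15064/21683883 ≈ -0.00069471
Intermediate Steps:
W(L) = 18 + 3*L
Z(h) = -9 + h
(w(-53) + H(Z(W(-5)), -122))/(-39834 + 10571) = (1/(-194 - 53) - 122/(-9 + (18 + 3*(-5))))/(-39834 + 10571) = (1/(-247) - 122/(-9 + (18 - 15)))/(-29263) = (-1/247 - 122/(-9 + 3))*(-1/29263) = (-1/247 - 122/(-6))*(-1/29263) = (-1/247 - 122*(-⅙))*(-1/29263) = (-1/247 + 61/3)*(-1/29263) = (15064/741)*(-1/29263) = -15064/21683883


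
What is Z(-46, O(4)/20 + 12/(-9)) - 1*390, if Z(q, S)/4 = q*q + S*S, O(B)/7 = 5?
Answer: 290689/36 ≈ 8074.7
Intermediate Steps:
O(B) = 35 (O(B) = 7*5 = 35)
Z(q, S) = 4*S**2 + 4*q**2 (Z(q, S) = 4*(q*q + S*S) = 4*(q**2 + S**2) = 4*(S**2 + q**2) = 4*S**2 + 4*q**2)
Z(-46, O(4)/20 + 12/(-9)) - 1*390 = (4*(35/20 + 12/(-9))**2 + 4*(-46)**2) - 1*390 = (4*(35*(1/20) + 12*(-1/9))**2 + 4*2116) - 390 = (4*(7/4 - 4/3)**2 + 8464) - 390 = (4*(5/12)**2 + 8464) - 390 = (4*(25/144) + 8464) - 390 = (25/36 + 8464) - 390 = 304729/36 - 390 = 290689/36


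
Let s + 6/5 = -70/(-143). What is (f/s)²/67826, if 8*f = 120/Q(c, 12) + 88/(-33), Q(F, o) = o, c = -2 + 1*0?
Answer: 5623475/229136057856 ≈ 2.4542e-5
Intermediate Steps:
c = -2 (c = -2 + 0 = -2)
s = -508/715 (s = -6/5 - 70/(-143) = -6/5 - 70*(-1/143) = -6/5 + 70/143 = -508/715 ≈ -0.71049)
f = 11/12 (f = (120/12 + 88/(-33))/8 = (120*(1/12) + 88*(-1/33))/8 = (10 - 8/3)/8 = (⅛)*(22/3) = 11/12 ≈ 0.91667)
(f/s)²/67826 = (11/(12*(-508/715)))²/67826 = ((11/12)*(-715/508))²*(1/67826) = (-7865/6096)²*(1/67826) = (61858225/37161216)*(1/67826) = 5623475/229136057856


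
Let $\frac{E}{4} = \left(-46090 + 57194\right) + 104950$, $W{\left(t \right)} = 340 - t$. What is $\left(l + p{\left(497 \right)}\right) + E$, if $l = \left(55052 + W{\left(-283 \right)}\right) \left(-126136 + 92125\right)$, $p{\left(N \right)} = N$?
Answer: $-1893097712$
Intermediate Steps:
$E = 464216$ ($E = 4 \left(\left(-46090 + 57194\right) + 104950\right) = 4 \left(11104 + 104950\right) = 4 \cdot 116054 = 464216$)
$l = -1893562425$ ($l = \left(55052 + \left(340 - -283\right)\right) \left(-126136 + 92125\right) = \left(55052 + \left(340 + 283\right)\right) \left(-34011\right) = \left(55052 + 623\right) \left(-34011\right) = 55675 \left(-34011\right) = -1893562425$)
$\left(l + p{\left(497 \right)}\right) + E = \left(-1893562425 + 497\right) + 464216 = -1893561928 + 464216 = -1893097712$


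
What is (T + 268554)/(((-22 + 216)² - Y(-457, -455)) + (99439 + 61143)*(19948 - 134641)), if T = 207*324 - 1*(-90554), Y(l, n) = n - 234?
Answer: -426176/18417593001 ≈ -2.3140e-5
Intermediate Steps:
Y(l, n) = -234 + n
T = 157622 (T = 67068 + 90554 = 157622)
(T + 268554)/(((-22 + 216)² - Y(-457, -455)) + (99439 + 61143)*(19948 - 134641)) = (157622 + 268554)/(((-22 + 216)² - (-234 - 455)) + (99439 + 61143)*(19948 - 134641)) = 426176/((194² - 1*(-689)) + 160582*(-114693)) = 426176/((37636 + 689) - 18417631326) = 426176/(38325 - 18417631326) = 426176/(-18417593001) = 426176*(-1/18417593001) = -426176/18417593001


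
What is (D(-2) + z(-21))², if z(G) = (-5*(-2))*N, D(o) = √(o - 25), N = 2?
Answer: 373 + 120*I*√3 ≈ 373.0 + 207.85*I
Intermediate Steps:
D(o) = √(-25 + o)
z(G) = 20 (z(G) = -5*(-2)*2 = 10*2 = 20)
(D(-2) + z(-21))² = (√(-25 - 2) + 20)² = (√(-27) + 20)² = (3*I*√3 + 20)² = (20 + 3*I*√3)²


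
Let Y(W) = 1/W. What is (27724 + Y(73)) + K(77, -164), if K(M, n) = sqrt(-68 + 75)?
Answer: 2023853/73 + sqrt(7) ≈ 27727.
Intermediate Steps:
K(M, n) = sqrt(7)
(27724 + Y(73)) + K(77, -164) = (27724 + 1/73) + sqrt(7) = 2023853/73 + sqrt(7)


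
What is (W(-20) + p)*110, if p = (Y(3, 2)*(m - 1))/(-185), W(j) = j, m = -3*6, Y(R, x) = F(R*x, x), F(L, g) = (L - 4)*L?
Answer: -76384/37 ≈ -2064.4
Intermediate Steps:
F(L, g) = L*(-4 + L) (F(L, g) = (-4 + L)*L = L*(-4 + L))
Y(R, x) = R*x*(-4 + R*x) (Y(R, x) = (R*x)*(-4 + R*x) = R*x*(-4 + R*x))
m = -18
p = 228/185 (p = ((3*2*(-4 + 3*2))*(-18 - 1))/(-185) = ((3*2*(-4 + 6))*(-19))*(-1/185) = ((3*2*2)*(-19))*(-1/185) = (12*(-19))*(-1/185) = -228*(-1/185) = 228/185 ≈ 1.2324)
(W(-20) + p)*110 = (-20 + 228/185)*110 = -3472/185*110 = -76384/37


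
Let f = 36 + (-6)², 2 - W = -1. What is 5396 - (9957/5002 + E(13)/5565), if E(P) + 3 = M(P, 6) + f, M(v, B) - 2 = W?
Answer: 150147976627/27836130 ≈ 5394.0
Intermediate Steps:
W = 3 (W = 2 - 1*(-1) = 2 + 1 = 3)
M(v, B) = 5 (M(v, B) = 2 + 3 = 5)
f = 72 (f = 36 + 36 = 72)
E(P) = 74 (E(P) = -3 + (5 + 72) = -3 + 77 = 74)
5396 - (9957/5002 + E(13)/5565) = 5396 - (9957/5002 + 74/5565) = 5396 - 1*55780853/27836130 = 5396 - 55780853/27836130 = 150147976627/27836130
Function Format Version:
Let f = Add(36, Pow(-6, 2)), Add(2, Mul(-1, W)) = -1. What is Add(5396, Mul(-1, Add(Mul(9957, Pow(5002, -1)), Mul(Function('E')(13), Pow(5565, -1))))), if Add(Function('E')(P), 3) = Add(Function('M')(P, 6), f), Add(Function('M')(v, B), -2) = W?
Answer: Rational(150147976627, 27836130) ≈ 5394.0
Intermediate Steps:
W = 3 (W = Add(2, Mul(-1, -1)) = Add(2, 1) = 3)
Function('M')(v, B) = 5 (Function('M')(v, B) = Add(2, 3) = 5)
f = 72 (f = Add(36, 36) = 72)
Function('E')(P) = 74 (Function('E')(P) = Add(-3, Add(5, 72)) = Add(-3, 77) = 74)
Add(5396, Mul(-1, Add(Mul(9957, Pow(5002, -1)), Mul(Function('E')(13), Pow(5565, -1))))) = Add(5396, Mul(-1, Add(Mul(9957, Pow(5002, -1)), Mul(74, Pow(5565, -1))))) = Add(5396, Mul(-1, Add(Mul(9957, Rational(1, 5002)), Mul(74, Rational(1, 5565))))) = Add(5396, Mul(-1, Add(Rational(9957, 5002), Rational(74, 5565)))) = Add(5396, Mul(-1, Rational(55780853, 27836130))) = Add(5396, Rational(-55780853, 27836130)) = Rational(150147976627, 27836130)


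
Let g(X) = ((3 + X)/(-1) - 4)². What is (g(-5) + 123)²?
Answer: 16129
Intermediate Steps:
g(X) = (-7 - X)² (g(X) = ((3 + X)*(-1) - 4)² = ((-3 - X) - 4)² = (-7 - X)²)
(g(-5) + 123)² = ((7 - 5)² + 123)² = (2² + 123)² = (4 + 123)² = 127² = 16129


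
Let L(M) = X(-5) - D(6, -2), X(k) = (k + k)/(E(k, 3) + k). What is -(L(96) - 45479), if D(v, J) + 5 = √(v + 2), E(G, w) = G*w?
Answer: 90947/2 + 2*√2 ≈ 45476.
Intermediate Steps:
D(v, J) = -5 + √(2 + v) (D(v, J) = -5 + √(v + 2) = -5 + √(2 + v))
X(k) = ½ (X(k) = (k + k)/(k*3 + k) = (2*k)/(3*k + k) = (2*k)/((4*k)) = (2*k)*(1/(4*k)) = ½)
L(M) = 11/2 - 2*√2 (L(M) = ½ - (-5 + √(2 + 6)) = ½ - (-5 + √8) = ½ - (-5 + 2*√2) = ½ + (5 - 2*√2) = 11/2 - 2*√2)
-(L(96) - 45479) = -((11/2 - 2*√2) - 45479) = -(-90947/2 - 2*√2) = 90947/2 + 2*√2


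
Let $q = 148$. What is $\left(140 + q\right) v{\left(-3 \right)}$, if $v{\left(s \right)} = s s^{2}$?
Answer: $-7776$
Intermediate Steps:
$v{\left(s \right)} = s^{3}$
$\left(140 + q\right) v{\left(-3 \right)} = \left(140 + 148\right) \left(-3\right)^{3} = 288 \left(-27\right) = -7776$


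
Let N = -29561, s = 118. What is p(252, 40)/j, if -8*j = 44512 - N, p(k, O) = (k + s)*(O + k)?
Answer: -864320/74073 ≈ -11.668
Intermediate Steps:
p(k, O) = (118 + k)*(O + k) (p(k, O) = (k + 118)*(O + k) = (118 + k)*(O + k))
j = -74073/8 (j = -(44512 - 1*(-29561))/8 = -(44512 + 29561)/8 = -⅛*74073 = -74073/8 ≈ -9259.1)
p(252, 40)/j = (252² + 118*40 + 118*252 + 40*252)/(-74073/8) = (63504 + 4720 + 29736 + 10080)*(-8/74073) = 108040*(-8/74073) = -864320/74073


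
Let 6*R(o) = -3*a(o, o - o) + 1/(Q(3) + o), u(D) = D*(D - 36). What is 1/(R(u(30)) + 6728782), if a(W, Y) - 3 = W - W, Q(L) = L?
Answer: 531/3572982445 ≈ 1.4862e-7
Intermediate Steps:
a(W, Y) = 3 (a(W, Y) = 3 + (W - W) = 3 + 0 = 3)
u(D) = D*(-36 + D)
R(o) = -3/2 + 1/(6*(3 + o)) (R(o) = (-3*3 + 1/(3 + o))/6 = (-9 + 1/(3 + o))/6 = -3/2 + 1/(6*(3 + o)))
1/(R(u(30)) + 6728782) = 1/((-26 - 270*(-36 + 30))/(6*(3 + 30*(-36 + 30))) + 6728782) = 1/((-26 - 270*(-6))/(6*(3 + 30*(-6))) + 6728782) = 1/((-26 - 9*(-180))/(6*(3 - 180)) + 6728782) = 1/((⅙)*(-26 + 1620)/(-177) + 6728782) = 1/((⅙)*(-1/177)*1594 + 6728782) = 1/(-797/531 + 6728782) = 1/(3572982445/531) = 531/3572982445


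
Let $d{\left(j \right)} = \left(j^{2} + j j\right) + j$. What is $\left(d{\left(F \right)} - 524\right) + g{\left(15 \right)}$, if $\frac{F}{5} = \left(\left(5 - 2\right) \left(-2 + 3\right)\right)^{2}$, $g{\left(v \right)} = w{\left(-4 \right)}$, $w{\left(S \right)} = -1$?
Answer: $3570$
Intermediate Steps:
$g{\left(v \right)} = -1$
$F = 45$ ($F = 5 \left(\left(5 - 2\right) \left(-2 + 3\right)\right)^{2} = 5 \left(3 \cdot 1\right)^{2} = 5 \cdot 3^{2} = 5 \cdot 9 = 45$)
$d{\left(j \right)} = j + 2 j^{2}$ ($d{\left(j \right)} = \left(j^{2} + j^{2}\right) + j = 2 j^{2} + j = j + 2 j^{2}$)
$\left(d{\left(F \right)} - 524\right) + g{\left(15 \right)} = \left(45 \left(1 + 2 \cdot 45\right) - 524\right) - 1 = \left(45 \left(1 + 90\right) - 524\right) - 1 = \left(45 \cdot 91 - 524\right) - 1 = \left(4095 - 524\right) - 1 = 3571 - 1 = 3570$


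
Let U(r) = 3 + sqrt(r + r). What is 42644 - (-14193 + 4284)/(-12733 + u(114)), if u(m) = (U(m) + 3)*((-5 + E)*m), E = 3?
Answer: 7973684817947/186985849 + 4518504*sqrt(57)/186985849 ≈ 42643.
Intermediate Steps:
U(r) = 3 + sqrt(2)*sqrt(r) (U(r) = 3 + sqrt(2*r) = 3 + sqrt(2)*sqrt(r))
u(m) = -2*m*(6 + sqrt(2)*sqrt(m)) (u(m) = ((3 + sqrt(2)*sqrt(m)) + 3)*((-5 + 3)*m) = (6 + sqrt(2)*sqrt(m))*(-2*m) = -2*m*(6 + sqrt(2)*sqrt(m)))
42644 - (-14193 + 4284)/(-12733 + u(114)) = 42644 - (-14193 + 4284)/(-12733 - 2*114*(6 + sqrt(2)*sqrt(114))) = 42644 - (-9909)/(-12733 - 2*114*(6 + 2*sqrt(57))) = 42644 - (-9909)/(-12733 + (-1368 - 456*sqrt(57))) = 42644 - (-9909)/(-14101 - 456*sqrt(57)) = 42644 + 9909/(-14101 - 456*sqrt(57))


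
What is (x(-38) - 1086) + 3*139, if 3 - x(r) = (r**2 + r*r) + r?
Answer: -3516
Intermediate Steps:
x(r) = 3 - r - 2*r**2 (x(r) = 3 - ((r**2 + r*r) + r) = 3 - ((r**2 + r**2) + r) = 3 - (2*r**2 + r) = 3 - (r + 2*r**2) = 3 + (-r - 2*r**2) = 3 - r - 2*r**2)
(x(-38) - 1086) + 3*139 = ((3 - 1*(-38) - 2*(-38)**2) - 1086) + 3*139 = ((3 + 38 - 2*1444) - 1086) + 417 = ((3 + 38 - 2888) - 1086) + 417 = (-2847 - 1086) + 417 = -3933 + 417 = -3516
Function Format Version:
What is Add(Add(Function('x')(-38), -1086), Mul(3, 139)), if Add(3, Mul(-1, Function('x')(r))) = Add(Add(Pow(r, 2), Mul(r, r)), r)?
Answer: -3516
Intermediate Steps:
Function('x')(r) = Add(3, Mul(-1, r), Mul(-2, Pow(r, 2))) (Function('x')(r) = Add(3, Mul(-1, Add(Add(Pow(r, 2), Mul(r, r)), r))) = Add(3, Mul(-1, Add(Add(Pow(r, 2), Pow(r, 2)), r))) = Add(3, Mul(-1, Add(Mul(2, Pow(r, 2)), r))) = Add(3, Mul(-1, Add(r, Mul(2, Pow(r, 2))))) = Add(3, Add(Mul(-1, r), Mul(-2, Pow(r, 2)))) = Add(3, Mul(-1, r), Mul(-2, Pow(r, 2))))
Add(Add(Function('x')(-38), -1086), Mul(3, 139)) = Add(Add(Add(3, Mul(-1, -38), Mul(-2, Pow(-38, 2))), -1086), Mul(3, 139)) = Add(Add(Add(3, 38, Mul(-2, 1444)), -1086), 417) = Add(Add(Add(3, 38, -2888), -1086), 417) = Add(Add(-2847, -1086), 417) = Add(-3933, 417) = -3516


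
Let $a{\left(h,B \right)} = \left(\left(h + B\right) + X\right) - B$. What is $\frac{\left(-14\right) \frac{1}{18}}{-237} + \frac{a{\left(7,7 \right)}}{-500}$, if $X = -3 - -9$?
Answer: $- \frac{24229}{1066500} \approx -0.022718$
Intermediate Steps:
$X = 6$ ($X = -3 + 9 = 6$)
$a{\left(h,B \right)} = 6 + h$ ($a{\left(h,B \right)} = \left(\left(h + B\right) + 6\right) - B = \left(\left(B + h\right) + 6\right) - B = \left(6 + B + h\right) - B = 6 + h$)
$\frac{\left(-14\right) \frac{1}{18}}{-237} + \frac{a{\left(7,7 \right)}}{-500} = \frac{\left(-14\right) \frac{1}{18}}{-237} + \frac{6 + 7}{-500} = \left(-14\right) \frac{1}{18} \left(- \frac{1}{237}\right) + 13 \left(- \frac{1}{500}\right) = \left(- \frac{7}{9}\right) \left(- \frac{1}{237}\right) - \frac{13}{500} = \frac{7}{2133} - \frac{13}{500} = - \frac{24229}{1066500}$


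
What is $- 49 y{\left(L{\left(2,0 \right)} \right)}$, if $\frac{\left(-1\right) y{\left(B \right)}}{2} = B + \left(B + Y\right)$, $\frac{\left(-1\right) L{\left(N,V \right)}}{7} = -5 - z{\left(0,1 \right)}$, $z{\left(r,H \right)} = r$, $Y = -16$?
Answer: $5292$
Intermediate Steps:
$L{\left(N,V \right)} = 35$ ($L{\left(N,V \right)} = - 7 \left(-5 - 0\right) = - 7 \left(-5 + 0\right) = \left(-7\right) \left(-5\right) = 35$)
$y{\left(B \right)} = 32 - 4 B$ ($y{\left(B \right)} = - 2 \left(B + \left(B - 16\right)\right) = - 2 \left(B + \left(-16 + B\right)\right) = - 2 \left(-16 + 2 B\right) = 32 - 4 B$)
$- 49 y{\left(L{\left(2,0 \right)} \right)} = - 49 \left(32 - 140\right) = \left(-49\right) \left(-108\right) = 5292$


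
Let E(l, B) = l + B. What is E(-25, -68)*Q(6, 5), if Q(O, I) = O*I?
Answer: -2790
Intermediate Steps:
Q(O, I) = I*O
E(l, B) = B + l
E(-25, -68)*Q(6, 5) = (-68 - 25)*(5*6) = -93*30 = -2790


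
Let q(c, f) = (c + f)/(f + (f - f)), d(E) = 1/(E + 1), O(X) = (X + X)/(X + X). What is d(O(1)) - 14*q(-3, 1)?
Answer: 57/2 ≈ 28.500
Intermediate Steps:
O(X) = 1 (O(X) = (2*X)/((2*X)) = (2*X)*(1/(2*X)) = 1)
d(E) = 1/(1 + E)
q(c, f) = (c + f)/f (q(c, f) = (c + f)/(f + 0) = (c + f)/f)
d(O(1)) - 14*q(-3, 1) = 1/(1 + 1) - 14*(-3 + 1)/1 = 1/2 - 14*(-2) = 1/2 + 28 = 57/2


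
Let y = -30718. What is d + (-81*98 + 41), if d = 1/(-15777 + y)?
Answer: -367171016/46495 ≈ -7897.0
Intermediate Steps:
d = -1/46495 (d = 1/(-15777 - 30718) = 1/(-46495) = -1/46495 ≈ -2.1508e-5)
d + (-81*98 + 41) = -1/46495 + (-81*98 + 41) = -1/46495 + (-7938 + 41) = -1/46495 - 7897 = -367171016/46495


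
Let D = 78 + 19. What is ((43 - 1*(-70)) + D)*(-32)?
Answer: -6720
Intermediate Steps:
D = 97
((43 - 1*(-70)) + D)*(-32) = ((43 - 1*(-70)) + 97)*(-32) = ((43 + 70) + 97)*(-32) = (113 + 97)*(-32) = 210*(-32) = -6720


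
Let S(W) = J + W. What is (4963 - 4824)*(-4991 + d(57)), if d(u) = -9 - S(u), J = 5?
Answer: -703618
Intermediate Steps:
S(W) = 5 + W
d(u) = -14 - u (d(u) = -9 - (5 + u) = -9 + (-5 - u) = -14 - u)
(4963 - 4824)*(-4991 + d(57)) = (4963 - 4824)*(-4991 + (-14 - 1*57)) = 139*(-4991 + (-14 - 57)) = 139*(-4991 - 71) = 139*(-5062) = -703618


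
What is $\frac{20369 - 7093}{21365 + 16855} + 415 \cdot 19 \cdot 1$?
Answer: $\frac{75344494}{9555} \approx 7885.3$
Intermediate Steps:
$\frac{20369 - 7093}{21365 + 16855} + 415 \cdot 19 \cdot 1 = \frac{13276}{38220} + 415 \cdot 19 = 13276 \cdot \frac{1}{38220} + 7885 = \frac{3319}{9555} + 7885 = \frac{75344494}{9555}$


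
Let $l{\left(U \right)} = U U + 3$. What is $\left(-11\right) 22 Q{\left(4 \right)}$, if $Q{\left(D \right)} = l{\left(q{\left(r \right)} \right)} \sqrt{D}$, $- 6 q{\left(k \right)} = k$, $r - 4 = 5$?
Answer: $-2541$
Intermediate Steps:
$r = 9$ ($r = 4 + 5 = 9$)
$q{\left(k \right)} = - \frac{k}{6}$
$l{\left(U \right)} = 3 + U^{2}$ ($l{\left(U \right)} = U^{2} + 3 = 3 + U^{2}$)
$Q{\left(D \right)} = \frac{21 \sqrt{D}}{4}$ ($Q{\left(D \right)} = \left(3 + \left(\left(- \frac{1}{6}\right) 9\right)^{2}\right) \sqrt{D} = \left(3 + \left(- \frac{3}{2}\right)^{2}\right) \sqrt{D} = \left(3 + \frac{9}{4}\right) \sqrt{D} = \frac{21 \sqrt{D}}{4}$)
$\left(-11\right) 22 Q{\left(4 \right)} = \left(-11\right) 22 \frac{21 \sqrt{4}}{4} = - 242 \cdot \frac{21}{4} \cdot 2 = \left(-242\right) \frac{21}{2} = -2541$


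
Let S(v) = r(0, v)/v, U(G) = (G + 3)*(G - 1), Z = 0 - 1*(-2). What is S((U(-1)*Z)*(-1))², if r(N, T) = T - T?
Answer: 0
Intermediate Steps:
r(N, T) = 0
Z = 2 (Z = 0 + 2 = 2)
U(G) = (-1 + G)*(3 + G) (U(G) = (3 + G)*(-1 + G) = (-1 + G)*(3 + G))
S(v) = 0 (S(v) = 0/v = 0)
S((U(-1)*Z)*(-1))² = 0² = 0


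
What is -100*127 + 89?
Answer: -12611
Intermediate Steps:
-100*127 + 89 = -12700 + 89 = -12611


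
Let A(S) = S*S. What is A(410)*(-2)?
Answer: -336200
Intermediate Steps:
A(S) = S**2
A(410)*(-2) = 410**2*(-2) = 168100*(-2) = -336200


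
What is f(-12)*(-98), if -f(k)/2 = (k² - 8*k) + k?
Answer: 44688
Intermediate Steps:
f(k) = -2*k² + 14*k (f(k) = -2*((k² - 8*k) + k) = -2*(k² - 7*k) = -2*k² + 14*k)
f(-12)*(-98) = (2*(-12)*(7 - 1*(-12)))*(-98) = (2*(-12)*(7 + 12))*(-98) = (2*(-12)*19)*(-98) = -456*(-98) = 44688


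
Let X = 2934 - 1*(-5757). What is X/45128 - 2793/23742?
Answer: 13383203/178571496 ≈ 0.074946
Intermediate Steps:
X = 8691 (X = 2934 + 5757 = 8691)
X/45128 - 2793/23742 = 8691/45128 - 2793/23742 = 8691*(1/45128) - 2793*1/23742 = 8691/45128 - 931/7914 = 13383203/178571496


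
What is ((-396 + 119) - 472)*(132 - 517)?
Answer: 288365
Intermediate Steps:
((-396 + 119) - 472)*(132 - 517) = (-277 - 472)*(-385) = -749*(-385) = 288365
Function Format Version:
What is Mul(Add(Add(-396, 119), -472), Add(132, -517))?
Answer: 288365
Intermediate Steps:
Mul(Add(Add(-396, 119), -472), Add(132, -517)) = Mul(Add(-277, -472), -385) = Mul(-749, -385) = 288365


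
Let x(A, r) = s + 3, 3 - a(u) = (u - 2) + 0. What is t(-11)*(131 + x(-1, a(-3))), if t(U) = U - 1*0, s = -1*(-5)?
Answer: -1529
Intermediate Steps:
a(u) = 5 - u (a(u) = 3 - ((u - 2) + 0) = 3 - ((-2 + u) + 0) = 3 - (-2 + u) = 3 + (2 - u) = 5 - u)
s = 5
x(A, r) = 8 (x(A, r) = 5 + 3 = 8)
t(U) = U (t(U) = U + 0 = U)
t(-11)*(131 + x(-1, a(-3))) = -11*(131 + 8) = -11*139 = -1529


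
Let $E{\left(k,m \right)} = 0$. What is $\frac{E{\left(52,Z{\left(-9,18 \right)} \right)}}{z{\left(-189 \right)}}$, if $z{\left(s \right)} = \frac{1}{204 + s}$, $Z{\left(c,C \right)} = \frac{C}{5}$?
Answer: $0$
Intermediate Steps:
$Z{\left(c,C \right)} = \frac{C}{5}$ ($Z{\left(c,C \right)} = C \frac{1}{5} = \frac{C}{5}$)
$\frac{E{\left(52,Z{\left(-9,18 \right)} \right)}}{z{\left(-189 \right)}} = \frac{0}{\frac{1}{204 - 189}} = \frac{0}{\frac{1}{15}} = 0 \frac{1}{\frac{1}{15}} = 0 \cdot 15 = 0$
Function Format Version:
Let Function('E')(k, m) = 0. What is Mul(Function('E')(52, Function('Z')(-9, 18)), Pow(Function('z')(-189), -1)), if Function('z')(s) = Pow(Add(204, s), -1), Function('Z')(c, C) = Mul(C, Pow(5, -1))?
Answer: 0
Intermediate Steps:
Function('Z')(c, C) = Mul(Rational(1, 5), C) (Function('Z')(c, C) = Mul(C, Rational(1, 5)) = Mul(Rational(1, 5), C))
Mul(Function('E')(52, Function('Z')(-9, 18)), Pow(Function('z')(-189), -1)) = Mul(0, Pow(Pow(Add(204, -189), -1), -1)) = Mul(0, Pow(Pow(15, -1), -1)) = Mul(0, Pow(Rational(1, 15), -1)) = Mul(0, 15) = 0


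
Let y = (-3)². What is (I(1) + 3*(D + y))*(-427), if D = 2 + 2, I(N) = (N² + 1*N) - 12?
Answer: -12383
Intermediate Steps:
I(N) = -12 + N + N² (I(N) = (N² + N) - 12 = (N + N²) - 12 = -12 + N + N²)
y = 9
D = 4
(I(1) + 3*(D + y))*(-427) = ((-12 + 1 + 1²) + 3*(4 + 9))*(-427) = ((-12 + 1 + 1) + 3*13)*(-427) = (-10 + 39)*(-427) = 29*(-427) = -12383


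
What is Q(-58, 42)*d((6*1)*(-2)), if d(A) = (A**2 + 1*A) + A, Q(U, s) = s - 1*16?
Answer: 3120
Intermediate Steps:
Q(U, s) = -16 + s (Q(U, s) = s - 16 = -16 + s)
d(A) = A**2 + 2*A (d(A) = (A**2 + A) + A = (A + A**2) + A = A**2 + 2*A)
Q(-58, 42)*d((6*1)*(-2)) = (-16 + 42)*(((6*1)*(-2))*(2 + (6*1)*(-2))) = 26*((6*(-2))*(2 + 6*(-2))) = 26*(-12*(2 - 12)) = 26*(-12*(-10)) = 26*120 = 3120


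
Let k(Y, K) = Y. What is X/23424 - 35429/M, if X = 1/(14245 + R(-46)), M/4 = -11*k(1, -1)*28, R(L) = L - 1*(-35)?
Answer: 67117264471/2333920512 ≈ 28.757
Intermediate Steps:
R(L) = 35 + L (R(L) = L + 35 = 35 + L)
M = -1232 (M = 4*(-11*1*28) = 4*(-11*28) = 4*(-308) = -1232)
X = 1/14234 (X = 1/(14245 + (35 - 46)) = 1/(14245 - 11) = 1/14234 ≈ 7.0254e-5)
X/23424 - 35429/M = (1/14234)/23424 - 35429/(-1232) = (1/14234)*(1/23424) - 35429*(-1/1232) = 1/333417216 + 35429/1232 = 67117264471/2333920512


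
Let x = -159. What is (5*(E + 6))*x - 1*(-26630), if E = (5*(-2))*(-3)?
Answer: -1990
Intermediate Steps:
E = 30 (E = -10*(-3) = 30)
(5*(E + 6))*x - 1*(-26630) = (5*(30 + 6))*(-159) - 1*(-26630) = (5*36)*(-159) + 26630 = 180*(-159) + 26630 = -28620 + 26630 = -1990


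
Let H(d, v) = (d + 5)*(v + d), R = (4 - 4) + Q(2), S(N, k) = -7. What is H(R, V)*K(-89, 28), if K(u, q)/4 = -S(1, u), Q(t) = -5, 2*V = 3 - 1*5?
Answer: 0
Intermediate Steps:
V = -1 (V = (3 - 1*5)/2 = (3 - 5)/2 = (1/2)*(-2) = -1)
R = -5 (R = (4 - 4) - 5 = 0 - 5 = -5)
K(u, q) = 28 (K(u, q) = 4*(-1*(-7)) = 4*7 = 28)
H(d, v) = (5 + d)*(d + v)
H(R, V)*K(-89, 28) = ((-5)**2 + 5*(-5) + 5*(-1) - 5*(-1))*28 = (25 - 25 - 5 + 5)*28 = 0*28 = 0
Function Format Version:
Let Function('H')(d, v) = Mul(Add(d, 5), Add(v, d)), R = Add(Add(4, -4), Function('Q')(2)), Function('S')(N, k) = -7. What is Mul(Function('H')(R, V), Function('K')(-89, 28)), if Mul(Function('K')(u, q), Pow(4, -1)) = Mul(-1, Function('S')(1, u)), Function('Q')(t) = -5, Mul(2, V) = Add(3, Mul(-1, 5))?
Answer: 0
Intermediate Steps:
V = -1 (V = Mul(Rational(1, 2), Add(3, Mul(-1, 5))) = Mul(Rational(1, 2), Add(3, -5)) = Mul(Rational(1, 2), -2) = -1)
R = -5 (R = Add(Add(4, -4), -5) = Add(0, -5) = -5)
Function('K')(u, q) = 28 (Function('K')(u, q) = Mul(4, Mul(-1, -7)) = Mul(4, 7) = 28)
Function('H')(d, v) = Mul(Add(5, d), Add(d, v))
Mul(Function('H')(R, V), Function('K')(-89, 28)) = Mul(Add(Pow(-5, 2), Mul(5, -5), Mul(5, -1), Mul(-5, -1)), 28) = Mul(Add(25, -25, -5, 5), 28) = Mul(0, 28) = 0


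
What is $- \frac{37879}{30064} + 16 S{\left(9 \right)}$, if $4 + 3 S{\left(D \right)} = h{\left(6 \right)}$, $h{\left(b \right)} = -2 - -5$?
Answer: $- \frac{594661}{90192} \approx -6.5933$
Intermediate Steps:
$h{\left(b \right)} = 3$ ($h{\left(b \right)} = -2 + 5 = 3$)
$S{\left(D \right)} = - \frac{1}{3}$ ($S{\left(D \right)} = - \frac{4}{3} + \frac{1}{3} \cdot 3 = - \frac{4}{3} + 1 = - \frac{1}{3}$)
$- \frac{37879}{30064} + 16 S{\left(9 \right)} = - \frac{37879}{30064} + 16 \left(- \frac{1}{3}\right) = \left(-37879\right) \frac{1}{30064} - \frac{16}{3} = - \frac{37879}{30064} - \frac{16}{3} = - \frac{594661}{90192}$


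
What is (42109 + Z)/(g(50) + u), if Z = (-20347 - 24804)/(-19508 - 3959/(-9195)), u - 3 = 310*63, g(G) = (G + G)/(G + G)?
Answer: 3776797482227/1751927310467 ≈ 2.1558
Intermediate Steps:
g(G) = 1 (g(G) = (2*G)/((2*G)) = (2*G)*(1/(2*G)) = 1)
u = 19533 (u = 3 + 310*63 = 3 + 19530 = 19533)
Z = 415163445/179372101 (Z = -45151/(-19508 - 3959*(-1/9195)) = -45151/(-19508 + 3959/9195) = -45151/(-179372101/9195) = -45151*(-9195/179372101) = 415163445/179372101 ≈ 2.3145)
(42109 + Z)/(g(50) + u) = (42109 + 415163445/179372101)/(1 + 19533) = (7553594964454/179372101)/19534 = (7553594964454/179372101)*(1/19534) = 3776797482227/1751927310467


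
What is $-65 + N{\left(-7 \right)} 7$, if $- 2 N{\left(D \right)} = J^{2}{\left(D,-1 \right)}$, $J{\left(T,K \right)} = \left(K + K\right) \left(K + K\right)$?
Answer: $-121$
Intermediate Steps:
$J{\left(T,K \right)} = 4 K^{2}$ ($J{\left(T,K \right)} = 2 K 2 K = 4 K^{2}$)
$N{\left(D \right)} = -8$ ($N{\left(D \right)} = - \frac{\left(4 \left(-1\right)^{2}\right)^{2}}{2} = - \frac{\left(4 \cdot 1\right)^{2}}{2} = - \frac{4^{2}}{2} = \left(- \frac{1}{2}\right) 16 = -8$)
$-65 + N{\left(-7 \right)} 7 = -65 - 56 = -121$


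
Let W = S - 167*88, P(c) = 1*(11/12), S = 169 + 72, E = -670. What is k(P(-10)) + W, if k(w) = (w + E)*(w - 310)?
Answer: 27698041/144 ≈ 1.9235e+5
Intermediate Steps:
S = 241
P(c) = 11/12 (P(c) = 1*(11*(1/12)) = 1*(11/12) = 11/12)
k(w) = (-670 + w)*(-310 + w) (k(w) = (w - 670)*(w - 310) = (-670 + w)*(-310 + w))
W = -14455 (W = 241 - 167*88 = 241 - 14696 = -14455)
k(P(-10)) + W = (207700 + (11/12)**2 - 980*11/12) - 14455 = (207700 + 121/144 - 2695/3) - 14455 = 29779561/144 - 14455 = 27698041/144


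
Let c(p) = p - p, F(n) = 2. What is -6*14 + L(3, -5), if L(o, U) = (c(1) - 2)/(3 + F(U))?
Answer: -422/5 ≈ -84.400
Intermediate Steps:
c(p) = 0
L(o, U) = -2/5 (L(o, U) = (0 - 2)/(3 + 2) = -2/5)
-6*14 + L(3, -5) = -6*14 - 2/5 = -84 - 2/5 = -422/5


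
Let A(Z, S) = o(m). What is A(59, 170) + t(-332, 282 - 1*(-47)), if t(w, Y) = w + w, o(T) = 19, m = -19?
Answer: -645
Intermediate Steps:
A(Z, S) = 19
t(w, Y) = 2*w
A(59, 170) + t(-332, 282 - 1*(-47)) = 19 + 2*(-332) = 19 - 664 = -645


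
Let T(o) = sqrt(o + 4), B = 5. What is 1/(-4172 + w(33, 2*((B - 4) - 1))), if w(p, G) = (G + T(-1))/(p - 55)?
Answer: -2019248/8424302653 + 22*sqrt(3)/8424302653 ≈ -0.00023969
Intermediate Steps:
T(o) = sqrt(4 + o)
w(p, G) = (G + sqrt(3))/(-55 + p) (w(p, G) = (G + sqrt(4 - 1))/(p - 55) = (G + sqrt(3))/(-55 + p))
1/(-4172 + w(33, 2*((B - 4) - 1))) = 1/(-4172 + (2*((5 - 4) - 1) + sqrt(3))/(-55 + 33)) = 1/(-4172 + (2*(1 - 1) + sqrt(3))/(-22)) = 1/(-4172 - (2*0 + sqrt(3))/22) = 1/(-4172 - (0 + sqrt(3))/22) = 1/(-4172 - sqrt(3)/22)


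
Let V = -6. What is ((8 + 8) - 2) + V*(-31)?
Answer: 200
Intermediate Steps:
((8 + 8) - 2) + V*(-31) = ((8 + 8) - 2) - 6*(-31) = (16 - 2) + 186 = 14 + 186 = 200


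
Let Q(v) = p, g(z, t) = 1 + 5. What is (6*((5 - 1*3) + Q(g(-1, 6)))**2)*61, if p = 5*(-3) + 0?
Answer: 61854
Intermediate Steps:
p = -15 (p = -15 + 0 = -15)
g(z, t) = 6
Q(v) = -15
(6*((5 - 1*3) + Q(g(-1, 6)))**2)*61 = (6*((5 - 1*3) - 15)**2)*61 = (6*((5 - 3) - 15)**2)*61 = (6*(2 - 15)**2)*61 = (6*(-13)**2)*61 = (6*169)*61 = 1014*61 = 61854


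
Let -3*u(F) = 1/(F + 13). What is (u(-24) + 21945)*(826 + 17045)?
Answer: 4313976002/11 ≈ 3.9218e+8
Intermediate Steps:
u(F) = -1/(3*(13 + F)) (u(F) = -1/(3*(F + 13)) = -1/(3*(13 + F)))
(u(-24) + 21945)*(826 + 17045) = (-1/(39 + 3*(-24)) + 21945)*(826 + 17045) = (-1/(39 - 72) + 21945)*17871 = (-1/(-33) + 21945)*17871 = (-1*(-1/33) + 21945)*17871 = (1/33 + 21945)*17871 = (724186/33)*17871 = 4313976002/11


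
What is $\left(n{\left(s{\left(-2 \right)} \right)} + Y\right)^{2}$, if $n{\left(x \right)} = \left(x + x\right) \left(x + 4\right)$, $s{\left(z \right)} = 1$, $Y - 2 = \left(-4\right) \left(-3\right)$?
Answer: $576$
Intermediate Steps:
$Y = 14$ ($Y = 2 - -12 = 2 + 12 = 14$)
$n{\left(x \right)} = 2 x \left(4 + x\right)$
$\left(n{\left(s{\left(-2 \right)} \right)} + Y\right)^{2} = \left(2 \cdot 1 \left(4 + 1\right) + 14\right)^{2} = \left(2 \cdot 1 \cdot 5 + 14\right)^{2} = \left(10 + 14\right)^{2} = 24^{2} = 576$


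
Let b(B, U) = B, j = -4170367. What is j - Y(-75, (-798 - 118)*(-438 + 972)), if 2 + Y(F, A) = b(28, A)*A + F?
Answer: 9525742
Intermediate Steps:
Y(F, A) = -2 + F + 28*A (Y(F, A) = -2 + (28*A + F) = -2 + (F + 28*A) = -2 + F + 28*A)
j - Y(-75, (-798 - 118)*(-438 + 972)) = -4170367 - (-2 - 75 + 28*((-798 - 118)*(-438 + 972))) = -4170367 - (-2 - 75 + 28*(-916*534)) = -4170367 - (-2 - 75 + 28*(-489144)) = -4170367 - (-2 - 75 - 13696032) = -4170367 - 1*(-13696109) = -4170367 + 13696109 = 9525742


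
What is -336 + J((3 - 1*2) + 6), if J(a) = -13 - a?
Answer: -356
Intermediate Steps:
-336 + J((3 - 1*2) + 6) = -336 + (-13 - ((3 - 1*2) + 6)) = -336 + (-13 - ((3 - 2) + 6)) = -336 + (-13 - (1 + 6)) = -336 + (-13 - 1*7) = -336 + (-13 - 7) = -336 - 20 = -356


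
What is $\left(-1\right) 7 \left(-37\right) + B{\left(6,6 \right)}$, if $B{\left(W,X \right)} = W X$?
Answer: $295$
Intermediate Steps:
$\left(-1\right) 7 \left(-37\right) + B{\left(6,6 \right)} = \left(-1\right) 7 \left(-37\right) + 6 \cdot 6 = \left(-7\right) \left(-37\right) + 36 = 259 + 36 = 295$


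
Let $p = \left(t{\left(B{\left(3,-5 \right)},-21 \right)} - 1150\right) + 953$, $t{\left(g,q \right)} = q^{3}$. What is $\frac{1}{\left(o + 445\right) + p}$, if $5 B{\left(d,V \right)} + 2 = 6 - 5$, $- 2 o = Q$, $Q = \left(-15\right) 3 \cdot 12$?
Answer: $- \frac{1}{8743} \approx -0.00011438$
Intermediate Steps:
$Q = -540$ ($Q = \left(-45\right) 12 = -540$)
$o = 270$ ($o = \left(- \frac{1}{2}\right) \left(-540\right) = 270$)
$B{\left(d,V \right)} = - \frac{1}{5}$ ($B{\left(d,V \right)} = - \frac{2}{5} + \frac{6 - 5}{5} = - \frac{2}{5} + \frac{1}{5} \cdot 1 = - \frac{2}{5} + \frac{1}{5} = - \frac{1}{5}$)
$p = -9458$ ($p = \left(\left(-21\right)^{3} - 1150\right) + 953 = \left(-9261 - 1150\right) + 953 = -10411 + 953 = -9458$)
$\frac{1}{\left(o + 445\right) + p} = \frac{1}{\left(270 + 445\right) - 9458} = \frac{1}{715 - 9458} = \frac{1}{-8743} = - \frac{1}{8743}$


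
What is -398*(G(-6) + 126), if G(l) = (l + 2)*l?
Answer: -59700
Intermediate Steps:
G(l) = l*(2 + l) (G(l) = (2 + l)*l = l*(2 + l))
-398*(G(-6) + 126) = -398*(-6*(2 - 6) + 126) = -398*(-6*(-4) + 126) = -398*(24 + 126) = -398*150 = -59700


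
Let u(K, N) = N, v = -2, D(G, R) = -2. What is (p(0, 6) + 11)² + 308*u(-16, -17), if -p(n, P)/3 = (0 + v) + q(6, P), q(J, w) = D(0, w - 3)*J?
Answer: -2427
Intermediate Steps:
q(J, w) = -2*J
p(n, P) = 42 (p(n, P) = -3*((0 - 2) - 2*6) = -3*(-2 - 12) = -3*(-14) = 42)
(p(0, 6) + 11)² + 308*u(-16, -17) = (42 + 11)² + 308*(-17) = 53² - 5236 = 2809 - 5236 = -2427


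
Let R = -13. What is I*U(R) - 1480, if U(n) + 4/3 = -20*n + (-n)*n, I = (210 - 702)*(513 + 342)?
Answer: -37720660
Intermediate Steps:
I = -420660 (I = -492*855 = -420660)
U(n) = -4/3 - n² - 20*n (U(n) = -4/3 + (-20*n + (-n)*n) = -4/3 + (-20*n - n²) = -4/3 + (-n² - 20*n) = -4/3 - n² - 20*n)
I*U(R) - 1480 = -420660*(-4/3 - 1*(-13)² - 20*(-13)) - 1480 = -420660*(-4/3 - 1*169 + 260) - 1480 = -420660*(-4/3 - 169 + 260) - 1480 = -420660*269/3 - 1480 = -37719180 - 1480 = -37720660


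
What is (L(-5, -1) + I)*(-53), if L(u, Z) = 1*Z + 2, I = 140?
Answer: -7473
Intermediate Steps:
L(u, Z) = 2 + Z (L(u, Z) = Z + 2 = 2 + Z)
(L(-5, -1) + I)*(-53) = ((2 - 1) + 140)*(-53) = (1 + 140)*(-53) = 141*(-53) = -7473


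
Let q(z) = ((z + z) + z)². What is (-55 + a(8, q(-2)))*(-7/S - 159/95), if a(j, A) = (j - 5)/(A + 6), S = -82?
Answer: 9514837/109060 ≈ 87.244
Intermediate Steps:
q(z) = 9*z² (q(z) = (2*z + z)² = (3*z)² = 9*z²)
a(j, A) = (-5 + j)/(6 + A)
(-55 + a(8, q(-2)))*(-7/S - 159/95) = (-55 + (-5 + 8)/(6 + 9*(-2)²))*(-7/(-82) - 159/95) = (-55 + 3/(6 + 9*4))*(-7*(-1/82) - 159*1/95) = (-55 + 3/(6 + 36))*(7/82 - 159/95) = (-55 + 3/42)*(-12373/7790) = (-55 + (1/42)*3)*(-12373/7790) = (-55 + 1/14)*(-12373/7790) = -769/14*(-12373/7790) = 9514837/109060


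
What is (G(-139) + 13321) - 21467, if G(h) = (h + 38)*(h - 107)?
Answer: 16700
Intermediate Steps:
G(h) = (-107 + h)*(38 + h) (G(h) = (38 + h)*(-107 + h) = (-107 + h)*(38 + h))
(G(-139) + 13321) - 21467 = ((-4066 + (-139)**2 - 69*(-139)) + 13321) - 21467 = ((-4066 + 19321 + 9591) + 13321) - 21467 = (24846 + 13321) - 21467 = 38167 - 21467 = 16700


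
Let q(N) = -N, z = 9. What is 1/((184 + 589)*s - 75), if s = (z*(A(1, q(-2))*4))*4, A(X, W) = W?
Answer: 1/222549 ≈ 4.4934e-6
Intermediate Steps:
s = 288 (s = (9*(-1*(-2)*4))*4 = (9*(2*4))*4 = (9*8)*4 = 72*4 = 288)
1/((184 + 589)*s - 75) = 1/((184 + 589)*288 - 75) = 1/(773*288 - 75) = 1/(222624 - 75) = 1/222549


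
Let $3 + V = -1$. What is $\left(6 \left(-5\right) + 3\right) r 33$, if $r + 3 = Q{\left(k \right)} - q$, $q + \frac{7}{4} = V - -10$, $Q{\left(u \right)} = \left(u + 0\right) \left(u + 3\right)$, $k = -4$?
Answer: $\frac{11583}{4} \approx 2895.8$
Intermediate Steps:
$V = -4$ ($V = -3 - 1 = -4$)
$Q{\left(u \right)} = u \left(3 + u\right)$
$q = \frac{17}{4}$ ($q = - \frac{7}{4} - -6 = - \frac{7}{4} + \left(-4 + 10\right) = - \frac{7}{4} + 6 = \frac{17}{4} \approx 4.25$)
$r = - \frac{13}{4}$ ($r = -3 - \left(\frac{17}{4} + 4 \left(3 - 4\right)\right) = -3 - \frac{1}{4} = - \frac{13}{4} \approx -3.25$)
$\left(6 \left(-5\right) + 3\right) r 33 = \left(6 \left(-5\right) + 3\right) \left(- \frac{13}{4}\right) 33 = \left(-30 + 3\right) \left(- \frac{13}{4}\right) 33 = \left(-27\right) \left(- \frac{13}{4}\right) 33 = \frac{351}{4} \cdot 33 = \frac{11583}{4}$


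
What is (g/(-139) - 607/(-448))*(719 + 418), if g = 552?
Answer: -185243451/62272 ≈ -2974.7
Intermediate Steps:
(g/(-139) - 607/(-448))*(719 + 418) = (552/(-139) - 607/(-448))*(719 + 418) = (552*(-1/139) - 607*(-1/448))*1137 = (-552/139 + 607/448)*1137 = -162923/62272*1137 = -185243451/62272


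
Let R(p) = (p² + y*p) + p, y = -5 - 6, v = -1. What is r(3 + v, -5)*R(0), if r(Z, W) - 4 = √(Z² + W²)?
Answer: 0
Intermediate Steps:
y = -11
R(p) = p² - 10*p (R(p) = (p² - 11*p) + p = p² - 10*p)
r(Z, W) = 4 + √(W² + Z²) (r(Z, W) = 4 + √(Z² + W²) = 4 + √(W² + Z²))
r(3 + v, -5)*R(0) = (4 + √((-5)² + (3 - 1)²))*(0*(-10 + 0)) = (4 + √(25 + 2²))*(0*(-10)) = (4 + √(25 + 4))*0 = (4 + √29)*0 = 0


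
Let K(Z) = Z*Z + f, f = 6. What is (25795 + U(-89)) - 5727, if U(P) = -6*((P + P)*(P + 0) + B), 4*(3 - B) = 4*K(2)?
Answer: -74942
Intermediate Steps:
K(Z) = 6 + Z² (K(Z) = Z*Z + 6 = Z² + 6 = 6 + Z²)
B = -7 (B = 3 - (6 + 2²) = 3 - (6 + 4) = 3 - 10 = -7)
U(P) = 42 - 12*P² (U(P) = -6*((P + P)*(P + 0) - 7) = -6*((2*P)*P - 7) = -6*(2*P² - 7) = -6*(-7 + 2*P²) = 42 - 12*P²)
(25795 + U(-89)) - 5727 = (25795 + (42 - 12*(-89)²)) - 5727 = (25795 + (42 - 12*7921)) - 5727 = (25795 + (42 - 95052)) - 5727 = (25795 - 95010) - 5727 = -69215 - 5727 = -74942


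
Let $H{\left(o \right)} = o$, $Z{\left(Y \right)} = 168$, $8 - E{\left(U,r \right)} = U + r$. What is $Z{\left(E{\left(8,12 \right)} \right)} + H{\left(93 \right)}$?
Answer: $261$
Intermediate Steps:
$E{\left(U,r \right)} = 8 - U - r$ ($E{\left(U,r \right)} = 8 - \left(U + r\right) = 8 - U - r$)
$Z{\left(E{\left(8,12 \right)} \right)} + H{\left(93 \right)} = 168 + 93 = 261$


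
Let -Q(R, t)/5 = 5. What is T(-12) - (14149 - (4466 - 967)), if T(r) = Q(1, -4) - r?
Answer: -10663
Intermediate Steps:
Q(R, t) = -25 (Q(R, t) = -5*5 = -25)
T(r) = -25 - r
T(-12) - (14149 - (4466 - 967)) = (-25 - 1*(-12)) - (14149 - (4466 - 967)) = (-25 + 12) - (14149 - 1*3499) = -13 - (14149 - 3499) = -13 - 1*10650 = -13 - 10650 = -10663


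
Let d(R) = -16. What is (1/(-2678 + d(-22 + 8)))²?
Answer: 1/7257636 ≈ 1.3779e-7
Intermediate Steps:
(1/(-2678 + d(-22 + 8)))² = (1/(-2678 - 16))² = (1/(-2694))² = (-1/2694)² = 1/7257636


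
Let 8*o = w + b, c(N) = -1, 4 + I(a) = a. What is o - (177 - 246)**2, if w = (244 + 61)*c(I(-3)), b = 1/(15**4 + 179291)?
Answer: -8827164987/1839328 ≈ -4799.1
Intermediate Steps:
I(a) = -4 + a
b = 1/229916 (b = 1/(50625 + 179291) = 1/229916 ≈ 4.3494e-6)
w = -305 (w = (244 + 61)*(-1) = 305*(-1) = -305)
o = -70124379/1839328 (o = (-305 + 1/229916)/8 = (1/8)*(-70124379/229916) = -70124379/1839328 ≈ -38.125)
o - (177 - 246)**2 = -70124379/1839328 - (177 - 246)**2 = -70124379/1839328 - 1*(-69)**2 = -70124379/1839328 - 1*4761 = -70124379/1839328 - 4761 = -8827164987/1839328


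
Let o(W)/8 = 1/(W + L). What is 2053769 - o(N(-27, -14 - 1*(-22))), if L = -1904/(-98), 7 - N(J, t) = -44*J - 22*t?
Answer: 14168952387/6899 ≈ 2.0538e+6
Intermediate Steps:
N(J, t) = 7 + 22*t + 44*J (N(J, t) = 7 - (-44*J - 22*t) = 7 + (22*t + 44*J) = 7 + 22*t + 44*J)
L = 136/7 (L = -1904*(-1/98) = 136/7 ≈ 19.429)
o(W) = 8/(136/7 + W) (o(W) = 8/(W + 136/7) = 8/(136/7 + W))
2053769 - o(N(-27, -14 - 1*(-22))) = 2053769 - 56/(136 + 7*(7 + 22*(-14 - 1*(-22)) + 44*(-27))) = 2053769 - 56/(136 + 7*(7 + 22*(-14 + 22) - 1188)) = 2053769 - 56/(136 + 7*(7 + 22*8 - 1188)) = 2053769 - 56/(136 + 7*(7 + 176 - 1188)) = 2053769 - 56/(136 + 7*(-1005)) = 2053769 - 56/(136 - 7035) = 2053769 - 56/(-6899) = 2053769 - 56*(-1)/6899 = 2053769 - 1*(-56/6899) = 2053769 + 56/6899 = 14168952387/6899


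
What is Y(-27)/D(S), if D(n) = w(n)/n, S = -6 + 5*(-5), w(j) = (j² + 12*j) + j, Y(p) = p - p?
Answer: 0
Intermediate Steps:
Y(p) = 0
w(j) = j² + 13*j
S = -31 (S = -6 - 25 = -31)
D(n) = 13 + n (D(n) = (n*(13 + n))/n = 13 + n)
Y(-27)/D(S) = 0/(13 - 31) = 0/(-18) = 0*(-1/18) = 0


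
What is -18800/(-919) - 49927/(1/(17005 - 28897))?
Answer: 545639620196/919 ≈ 5.9373e+8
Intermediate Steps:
-18800/(-919) - 49927/(1/(17005 - 28897)) = -18800*(-1/919) - 49927/(1/(-11892)) = 18800/919 - 49927/(-1/11892) = 18800/919 - 49927*(-11892) = 18800/919 + 593731884 = 545639620196/919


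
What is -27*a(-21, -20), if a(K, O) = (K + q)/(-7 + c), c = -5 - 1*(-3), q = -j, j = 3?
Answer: -72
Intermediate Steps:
q = -3 (q = -1*3 = -3)
c = -2 (c = -5 + 3 = -2)
a(K, O) = 1/3 - K/9 (a(K, O) = (K - 3)/(-7 - 2) = (-3 + K)/(-9) = (-3 + K)*(-1/9) = 1/3 - K/9)
-27*a(-21, -20) = -27*(1/3 - 1/9*(-21)) = -27*(1/3 + 7/3) = -27*8/3 = -72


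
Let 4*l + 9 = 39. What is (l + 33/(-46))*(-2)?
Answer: -312/23 ≈ -13.565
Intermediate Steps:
l = 15/2 (l = -9/4 + (¼)*39 = -9/4 + 39/4 = 15/2 ≈ 7.5000)
(l + 33/(-46))*(-2) = (15/2 + 33/(-46))*(-2) = (15/2 + 33*(-1/46))*(-2) = (15/2 - 33/46)*(-2) = (156/23)*(-2) = -312/23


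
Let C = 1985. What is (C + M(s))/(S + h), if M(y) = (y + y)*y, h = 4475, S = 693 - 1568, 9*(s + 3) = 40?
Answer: 161123/291600 ≈ 0.55255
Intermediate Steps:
s = 13/9 (s = -3 + (⅑)*40 = -3 + 40/9 = 13/9 ≈ 1.4444)
S = -875
M(y) = 2*y² (M(y) = (2*y)*y = 2*y²)
(C + M(s))/(S + h) = (1985 + 2*(13/9)²)/(-875 + 4475) = (1985 + 2*(169/81))/3600 = (1985 + 338/81)*(1/3600) = (161123/81)*(1/3600) = 161123/291600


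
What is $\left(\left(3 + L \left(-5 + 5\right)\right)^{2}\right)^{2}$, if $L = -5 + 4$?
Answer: $81$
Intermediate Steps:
$L = -1$
$\left(\left(3 + L \left(-5 + 5\right)\right)^{2}\right)^{2} = \left(\left(3 - \left(-5 + 5\right)\right)^{2}\right)^{2} = \left(\left(3 - 0\right)^{2}\right)^{2} = \left(\left(3 + 0\right)^{2}\right)^{2} = \left(3^{2}\right)^{2} = 9^{2} = 81$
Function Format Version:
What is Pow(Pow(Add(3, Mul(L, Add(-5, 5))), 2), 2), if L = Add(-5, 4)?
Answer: 81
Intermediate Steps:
L = -1
Pow(Pow(Add(3, Mul(L, Add(-5, 5))), 2), 2) = Pow(Pow(Add(3, Mul(-1, Add(-5, 5))), 2), 2) = Pow(Pow(Add(3, Mul(-1, 0)), 2), 2) = Pow(Pow(Add(3, 0), 2), 2) = Pow(Pow(3, 2), 2) = Pow(9, 2) = 81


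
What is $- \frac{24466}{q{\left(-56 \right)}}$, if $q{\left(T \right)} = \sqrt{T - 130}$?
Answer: $\frac{12233 i \sqrt{186}}{93} \approx 1793.9 i$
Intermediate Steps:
$q{\left(T \right)} = \sqrt{-130 + T}$
$- \frac{24466}{q{\left(-56 \right)}} = - \frac{24466}{\sqrt{-130 - 56}} = - \frac{24466}{\sqrt{-186}} = - \frac{24466}{i \sqrt{186}} = - 24466 \left(- \frac{i \sqrt{186}}{186}\right) = \frac{12233 i \sqrt{186}}{93}$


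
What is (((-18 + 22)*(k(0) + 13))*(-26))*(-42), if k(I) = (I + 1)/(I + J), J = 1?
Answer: 61152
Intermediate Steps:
k(I) = 1 (k(I) = (I + 1)/(I + 1) = (1 + I)/(1 + I) = 1)
(((-18 + 22)*(k(0) + 13))*(-26))*(-42) = (((-18 + 22)*(1 + 13))*(-26))*(-42) = ((4*14)*(-26))*(-42) = (56*(-26))*(-42) = -1456*(-42) = 61152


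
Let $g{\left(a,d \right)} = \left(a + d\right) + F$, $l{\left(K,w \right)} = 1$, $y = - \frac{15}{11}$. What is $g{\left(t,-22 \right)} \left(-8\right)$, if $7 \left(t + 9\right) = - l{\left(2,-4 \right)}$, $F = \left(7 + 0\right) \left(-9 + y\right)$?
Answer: $\frac{63872}{77} \approx 829.51$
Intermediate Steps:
$y = - \frac{15}{11}$ ($y = \left(-15\right) \frac{1}{11} = - \frac{15}{11} \approx -1.3636$)
$F = - \frac{798}{11}$ ($F = \left(7 + 0\right) \left(-9 - \frac{15}{11}\right) = 7 \left(- \frac{114}{11}\right) = - \frac{798}{11} \approx -72.545$)
$t = - \frac{64}{7}$ ($t = -9 + \frac{\left(-1\right) 1}{7} = -9 + \frac{1}{7} \left(-1\right) = -9 - \frac{1}{7} = - \frac{64}{7} \approx -9.1429$)
$g{\left(a,d \right)} = - \frac{798}{11} + a + d$ ($g{\left(a,d \right)} = \left(a + d\right) - \frac{798}{11} = - \frac{798}{11} + a + d$)
$g{\left(t,-22 \right)} \left(-8\right) = \left(- \frac{798}{11} - \frac{64}{7} - 22\right) \left(-8\right) = \left(- \frac{7984}{77}\right) \left(-8\right) = \frac{63872}{77}$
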